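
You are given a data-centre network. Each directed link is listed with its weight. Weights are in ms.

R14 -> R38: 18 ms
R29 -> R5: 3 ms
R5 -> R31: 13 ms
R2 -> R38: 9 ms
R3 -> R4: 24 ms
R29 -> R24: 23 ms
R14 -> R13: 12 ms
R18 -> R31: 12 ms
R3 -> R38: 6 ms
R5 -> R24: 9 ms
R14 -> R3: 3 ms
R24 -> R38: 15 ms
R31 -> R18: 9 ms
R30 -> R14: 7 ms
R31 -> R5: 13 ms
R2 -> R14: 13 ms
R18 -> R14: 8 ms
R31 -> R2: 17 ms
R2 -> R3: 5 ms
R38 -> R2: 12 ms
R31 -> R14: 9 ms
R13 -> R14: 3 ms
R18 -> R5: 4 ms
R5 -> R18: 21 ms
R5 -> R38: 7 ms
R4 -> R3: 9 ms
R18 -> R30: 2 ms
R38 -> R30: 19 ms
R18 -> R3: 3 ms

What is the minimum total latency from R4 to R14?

40 ms

Candidate routes:
R4 → R3 → R38 → R2 → R14: 9+6+12+13 = 40
R4 → R3 → R38 → R30 → R14: 9+6+19+7 = 41
Cheapest is R4 → R3 → R38 → R2 → R14 at 40 ms.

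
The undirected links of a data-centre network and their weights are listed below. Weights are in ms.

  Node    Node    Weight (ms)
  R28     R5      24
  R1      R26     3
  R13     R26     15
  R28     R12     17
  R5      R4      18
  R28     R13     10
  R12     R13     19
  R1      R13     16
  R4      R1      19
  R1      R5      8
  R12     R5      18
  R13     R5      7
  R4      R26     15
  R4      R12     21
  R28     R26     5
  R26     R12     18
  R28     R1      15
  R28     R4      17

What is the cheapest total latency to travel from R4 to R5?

Compare a few routes:
R4 → R5: 18 = 18
R4 → R26 → R1 → R5: 15+3+8 = 26
The minimum is 18 ms via R4 → R5.

18 ms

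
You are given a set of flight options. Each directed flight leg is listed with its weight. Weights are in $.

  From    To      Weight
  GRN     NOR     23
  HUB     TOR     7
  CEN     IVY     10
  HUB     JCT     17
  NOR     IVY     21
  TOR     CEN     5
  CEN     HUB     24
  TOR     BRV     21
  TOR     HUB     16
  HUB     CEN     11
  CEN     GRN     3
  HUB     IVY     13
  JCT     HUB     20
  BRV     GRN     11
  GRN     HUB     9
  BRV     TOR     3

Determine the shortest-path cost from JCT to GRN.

Candidate routes:
JCT–HUB–TOR–CEN–GRN: 20+7+5+3 = 35
JCT–HUB–TOR–BRV–GRN: 20+7+21+11 = 59
JCT–HUB–CEN–GRN: 20+11+3 = 34
The minimum is $34 via JCT–HUB–CEN–GRN.

$34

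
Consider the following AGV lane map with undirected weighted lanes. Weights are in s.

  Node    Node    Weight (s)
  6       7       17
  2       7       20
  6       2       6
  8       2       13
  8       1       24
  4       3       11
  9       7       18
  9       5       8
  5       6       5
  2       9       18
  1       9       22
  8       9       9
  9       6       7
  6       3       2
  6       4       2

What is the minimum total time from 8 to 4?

18 s

Settle nodes by increasing distance from 8:
8: 0
9: 9  (via 8)
2: 13  (via 8)
6: 16  (via 9)
5: 17  (via 9)
3: 18  (via 6)
4: 18  (via 6)
Shortest route: 8 → 9 → 6 → 4 = 18 s.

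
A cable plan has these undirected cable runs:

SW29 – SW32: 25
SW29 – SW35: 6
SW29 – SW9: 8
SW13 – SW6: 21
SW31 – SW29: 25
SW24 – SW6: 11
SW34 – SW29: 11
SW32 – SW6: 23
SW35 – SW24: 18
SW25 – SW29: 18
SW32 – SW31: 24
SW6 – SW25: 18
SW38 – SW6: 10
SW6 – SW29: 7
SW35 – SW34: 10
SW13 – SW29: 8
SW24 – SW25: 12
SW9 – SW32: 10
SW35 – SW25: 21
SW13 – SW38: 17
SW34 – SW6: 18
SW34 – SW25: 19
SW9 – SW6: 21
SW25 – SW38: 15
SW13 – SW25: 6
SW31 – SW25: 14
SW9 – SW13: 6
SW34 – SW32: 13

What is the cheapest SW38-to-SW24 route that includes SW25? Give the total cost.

Best SW38 to SW25: SW38 → SW25 costing 15
Shortest SW25→SW24: SW25 → SW24 = 12
Total via SW25: 15 + 12 = 27.

27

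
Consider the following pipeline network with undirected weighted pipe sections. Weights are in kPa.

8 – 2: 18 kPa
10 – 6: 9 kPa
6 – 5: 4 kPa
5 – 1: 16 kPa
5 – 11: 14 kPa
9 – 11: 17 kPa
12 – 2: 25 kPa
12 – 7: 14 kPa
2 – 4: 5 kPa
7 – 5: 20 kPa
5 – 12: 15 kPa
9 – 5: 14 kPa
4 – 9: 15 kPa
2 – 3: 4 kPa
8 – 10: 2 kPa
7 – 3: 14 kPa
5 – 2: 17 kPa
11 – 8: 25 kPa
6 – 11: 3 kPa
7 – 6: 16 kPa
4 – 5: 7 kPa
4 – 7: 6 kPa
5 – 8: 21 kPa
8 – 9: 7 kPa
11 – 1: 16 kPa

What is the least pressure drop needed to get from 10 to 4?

20 kPa

Candidate routes:
10 → 6 → 5 → 4: 9+4+7 = 20
10 → 8 → 9 → 4: 2+7+15 = 24
Cheapest is 10 → 6 → 5 → 4 at 20 kPa.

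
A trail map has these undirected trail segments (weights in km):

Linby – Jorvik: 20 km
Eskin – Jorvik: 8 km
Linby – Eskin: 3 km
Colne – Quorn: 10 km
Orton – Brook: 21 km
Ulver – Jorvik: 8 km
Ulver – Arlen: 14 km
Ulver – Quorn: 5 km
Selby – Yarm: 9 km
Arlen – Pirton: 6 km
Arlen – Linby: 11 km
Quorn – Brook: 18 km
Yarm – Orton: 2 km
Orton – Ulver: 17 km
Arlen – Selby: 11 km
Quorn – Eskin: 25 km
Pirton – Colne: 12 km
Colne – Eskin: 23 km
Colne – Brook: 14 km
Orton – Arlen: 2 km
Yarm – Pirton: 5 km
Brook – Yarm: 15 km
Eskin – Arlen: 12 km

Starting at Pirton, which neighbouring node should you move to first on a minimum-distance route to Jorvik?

Candidate routes:
Pirton–Arlen–Linby–Eskin–Jorvik: 6+11+3+8 = 28
Pirton–Arlen–Eskin–Jorvik: 6+12+8 = 26
Cheapest is Pirton–Arlen–Eskin–Jorvik at 26 km.
So from Pirton the first move is to Arlen.

Arlen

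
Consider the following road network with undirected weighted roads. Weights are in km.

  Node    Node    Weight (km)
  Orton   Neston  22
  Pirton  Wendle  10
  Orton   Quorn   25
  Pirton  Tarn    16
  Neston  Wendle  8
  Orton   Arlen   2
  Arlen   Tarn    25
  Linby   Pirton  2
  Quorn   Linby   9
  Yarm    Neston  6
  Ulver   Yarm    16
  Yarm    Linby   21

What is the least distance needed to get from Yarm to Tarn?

39 km

Running Dijkstra from Yarm:
Yarm: 0
Neston: 6  (via Yarm)
Wendle: 14  (via Neston)
Ulver: 16  (via Yarm)
Linby: 21  (via Yarm)
Pirton: 23  (via Linby)
Orton: 28  (via Neston)
Quorn: 30  (via Linby)
Arlen: 30  (via Orton)
Tarn: 39  (via Pirton)
Shortest route: Yarm–Linby–Pirton–Tarn = 39 km.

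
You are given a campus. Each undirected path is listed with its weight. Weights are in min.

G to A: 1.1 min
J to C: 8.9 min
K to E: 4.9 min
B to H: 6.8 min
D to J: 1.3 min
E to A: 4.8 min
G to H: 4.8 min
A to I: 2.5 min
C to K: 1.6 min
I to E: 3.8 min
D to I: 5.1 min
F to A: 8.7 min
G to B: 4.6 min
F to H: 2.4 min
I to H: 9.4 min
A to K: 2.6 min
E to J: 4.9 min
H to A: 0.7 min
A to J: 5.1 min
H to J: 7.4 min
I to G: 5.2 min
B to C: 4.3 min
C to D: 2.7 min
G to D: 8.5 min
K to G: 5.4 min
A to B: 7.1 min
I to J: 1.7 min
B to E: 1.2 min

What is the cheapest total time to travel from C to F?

Compare a few routes:
C → K → A → H → F: 1.6+2.6+0.7+2.4 = 7.3
C → D → J → I → A → H → F: 2.7+1.3+1.7+2.5+0.7+2.4 = 11.3
C → D → J → A → H → F: 2.7+1.3+5.1+0.7+2.4 = 12.2
C → K → G → A → H → F: 1.6+5.4+1.1+0.7+2.4 = 11.2
The minimum is 7.3 min via C → K → A → H → F.

7.3 min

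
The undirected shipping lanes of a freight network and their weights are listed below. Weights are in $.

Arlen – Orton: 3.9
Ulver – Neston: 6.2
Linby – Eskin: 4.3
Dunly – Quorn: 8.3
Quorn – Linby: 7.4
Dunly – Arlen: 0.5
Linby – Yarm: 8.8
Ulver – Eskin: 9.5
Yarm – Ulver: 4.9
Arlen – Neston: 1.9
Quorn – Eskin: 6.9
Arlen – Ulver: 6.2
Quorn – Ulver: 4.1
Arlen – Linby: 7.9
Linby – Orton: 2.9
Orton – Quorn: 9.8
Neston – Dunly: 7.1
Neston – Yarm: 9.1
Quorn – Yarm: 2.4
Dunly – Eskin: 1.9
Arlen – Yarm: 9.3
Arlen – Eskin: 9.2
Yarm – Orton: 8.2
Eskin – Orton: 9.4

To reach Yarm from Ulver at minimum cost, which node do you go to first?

Compare a few routes:
Ulver - Quorn - Yarm: 4.1+2.4 = 6.5
Ulver - Yarm: 4.9 = 4.9
Cheapest is Ulver - Yarm at $4.9.
So from Ulver the first move is to Yarm.

Yarm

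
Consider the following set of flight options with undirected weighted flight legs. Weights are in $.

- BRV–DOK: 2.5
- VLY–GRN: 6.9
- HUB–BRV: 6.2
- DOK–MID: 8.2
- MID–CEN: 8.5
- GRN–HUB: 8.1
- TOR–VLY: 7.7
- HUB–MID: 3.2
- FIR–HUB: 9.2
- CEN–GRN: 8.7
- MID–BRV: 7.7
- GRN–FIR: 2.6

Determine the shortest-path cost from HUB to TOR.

$22.7

Enumerating some paths:
HUB–BRV–MID–CEN–GRN–VLY–TOR: 6.2+7.7+8.5+8.7+6.9+7.7 = 45.7
HUB–FIR–GRN–VLY–TOR: 9.2+2.6+6.9+7.7 = 26.4
HUB–MID–CEN–GRN–VLY–TOR: 3.2+8.5+8.7+6.9+7.7 = 35
HUB–GRN–VLY–TOR: 8.1+6.9+7.7 = 22.7
Cheapest is HUB–GRN–VLY–TOR at $22.7.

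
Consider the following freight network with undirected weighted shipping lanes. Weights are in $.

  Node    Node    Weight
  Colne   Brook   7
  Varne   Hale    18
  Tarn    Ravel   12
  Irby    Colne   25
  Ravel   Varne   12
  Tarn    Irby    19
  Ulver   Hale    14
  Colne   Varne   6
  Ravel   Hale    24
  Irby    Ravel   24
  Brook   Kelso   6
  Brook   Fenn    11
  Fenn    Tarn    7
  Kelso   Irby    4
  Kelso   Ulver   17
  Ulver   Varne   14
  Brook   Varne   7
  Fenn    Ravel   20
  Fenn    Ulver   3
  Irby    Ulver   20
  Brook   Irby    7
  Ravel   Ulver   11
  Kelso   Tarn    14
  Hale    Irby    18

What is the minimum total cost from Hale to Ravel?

$24

Settle nodes by increasing distance from Hale:
Hale: 0
Ulver: 14  (via Hale)
Fenn: 17  (via Ulver)
Varne: 18  (via Hale)
Irby: 18  (via Hale)
Kelso: 22  (via Irby)
Ravel: 24  (via Hale)
Shortest route: Hale → Ravel = $24.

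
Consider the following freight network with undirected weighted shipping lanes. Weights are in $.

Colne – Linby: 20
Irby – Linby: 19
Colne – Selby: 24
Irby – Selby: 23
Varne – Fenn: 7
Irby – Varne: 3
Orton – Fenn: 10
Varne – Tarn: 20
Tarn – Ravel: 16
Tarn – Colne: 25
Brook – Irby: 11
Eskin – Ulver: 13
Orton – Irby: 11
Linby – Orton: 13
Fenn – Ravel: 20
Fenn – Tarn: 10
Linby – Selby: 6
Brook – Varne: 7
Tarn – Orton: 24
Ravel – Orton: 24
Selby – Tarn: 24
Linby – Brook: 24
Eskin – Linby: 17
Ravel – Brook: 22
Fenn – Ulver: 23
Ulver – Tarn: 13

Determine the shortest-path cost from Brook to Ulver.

$37

Candidate routes:
Brook - Varne - Tarn - Ulver: 7+20+13 = 40
Brook - Irby - Varne - Fenn - Ulver: 11+3+7+23 = 44
Brook - Irby - Varne - Fenn - Tarn - Ulver: 11+3+7+10+13 = 44
Brook - Varne - Fenn - Ulver: 7+7+23 = 37
The minimum is $37 via Brook - Varne - Fenn - Ulver.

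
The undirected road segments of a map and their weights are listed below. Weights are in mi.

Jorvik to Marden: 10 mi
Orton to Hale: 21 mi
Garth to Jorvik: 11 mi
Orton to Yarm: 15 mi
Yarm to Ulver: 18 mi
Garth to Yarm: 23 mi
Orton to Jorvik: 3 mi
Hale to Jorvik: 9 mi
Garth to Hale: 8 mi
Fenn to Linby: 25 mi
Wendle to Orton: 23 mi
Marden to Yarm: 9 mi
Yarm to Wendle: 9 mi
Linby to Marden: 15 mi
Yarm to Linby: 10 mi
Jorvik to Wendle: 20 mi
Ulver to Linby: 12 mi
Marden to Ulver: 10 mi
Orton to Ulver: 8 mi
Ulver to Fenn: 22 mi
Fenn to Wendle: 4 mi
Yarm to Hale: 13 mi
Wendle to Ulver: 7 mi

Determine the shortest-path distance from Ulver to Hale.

20 mi

Candidate routes:
Ulver → Orton → Jorvik → Hale: 8+3+9 = 20
Ulver → Orton → Hale: 8+21 = 29
Ulver → Wendle → Yarm → Hale: 7+9+13 = 29
Ulver → Marden → Jorvik → Hale: 10+10+9 = 29
Cheapest is Ulver → Orton → Jorvik → Hale at 20 mi.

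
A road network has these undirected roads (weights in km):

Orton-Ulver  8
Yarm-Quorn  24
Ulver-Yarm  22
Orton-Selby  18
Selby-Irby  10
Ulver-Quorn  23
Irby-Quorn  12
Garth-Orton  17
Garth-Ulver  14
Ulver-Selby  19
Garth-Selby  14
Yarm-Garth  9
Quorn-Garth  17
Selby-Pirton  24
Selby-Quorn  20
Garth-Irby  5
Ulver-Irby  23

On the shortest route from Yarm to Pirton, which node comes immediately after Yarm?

Garth

Enumerating some paths:
Yarm - Garth - Selby - Pirton: 9+14+24 = 47
Yarm - Garth - Irby - Selby - Pirton: 9+5+10+24 = 48
Yarm - Ulver - Selby - Pirton: 22+19+24 = 65
Yarm - Garth - Ulver - Selby - Pirton: 9+14+19+24 = 66
Cheapest is Yarm - Garth - Selby - Pirton at 47 km.
So from Yarm the first move is to Garth.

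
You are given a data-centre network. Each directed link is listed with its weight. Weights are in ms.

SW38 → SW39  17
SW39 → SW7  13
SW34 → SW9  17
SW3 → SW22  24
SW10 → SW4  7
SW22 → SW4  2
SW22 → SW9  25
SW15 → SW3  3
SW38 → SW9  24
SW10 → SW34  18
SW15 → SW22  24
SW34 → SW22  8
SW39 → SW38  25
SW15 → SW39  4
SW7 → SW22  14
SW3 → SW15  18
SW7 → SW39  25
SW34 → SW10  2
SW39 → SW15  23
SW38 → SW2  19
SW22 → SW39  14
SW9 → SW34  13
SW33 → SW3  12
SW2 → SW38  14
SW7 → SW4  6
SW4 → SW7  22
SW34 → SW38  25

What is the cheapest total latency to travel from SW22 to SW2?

Settle nodes by increasing distance from SW22:
SW22: 0
SW4: 2  (via SW22)
SW39: 14  (via SW22)
SW7: 24  (via SW4)
SW9: 25  (via SW22)
SW15: 37  (via SW39)
SW34: 38  (via SW9)
SW38: 39  (via SW39)
SW3: 40  (via SW15)
SW10: 40  (via SW34)
SW2: 58  (via SW38)
Shortest route: SW22 → SW39 → SW38 → SW2 = 58 ms.

58 ms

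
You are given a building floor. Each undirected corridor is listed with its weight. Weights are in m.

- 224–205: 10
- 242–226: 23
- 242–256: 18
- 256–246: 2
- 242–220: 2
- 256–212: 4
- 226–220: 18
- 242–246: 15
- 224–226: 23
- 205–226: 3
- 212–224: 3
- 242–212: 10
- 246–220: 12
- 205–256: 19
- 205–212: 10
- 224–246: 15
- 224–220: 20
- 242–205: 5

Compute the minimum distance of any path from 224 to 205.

Running Dijkstra from 224:
224: 0
212: 3  (via 224)
256: 7  (via 212)
246: 9  (via 256)
205: 10  (via 224)
Shortest route: 224–205 = 10 m.

10 m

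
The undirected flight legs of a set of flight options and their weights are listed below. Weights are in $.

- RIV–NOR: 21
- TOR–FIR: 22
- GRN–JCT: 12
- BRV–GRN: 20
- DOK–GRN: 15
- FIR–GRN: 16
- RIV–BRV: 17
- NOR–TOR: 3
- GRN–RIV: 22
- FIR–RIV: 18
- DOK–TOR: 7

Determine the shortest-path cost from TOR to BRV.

$41

Settle nodes by increasing distance from TOR:
TOR: 0
NOR: 3  (via TOR)
DOK: 7  (via TOR)
GRN: 22  (via DOK)
FIR: 22  (via TOR)
RIV: 24  (via NOR)
JCT: 34  (via GRN)
BRV: 41  (via RIV)
Shortest route: TOR–NOR–RIV–BRV = $41.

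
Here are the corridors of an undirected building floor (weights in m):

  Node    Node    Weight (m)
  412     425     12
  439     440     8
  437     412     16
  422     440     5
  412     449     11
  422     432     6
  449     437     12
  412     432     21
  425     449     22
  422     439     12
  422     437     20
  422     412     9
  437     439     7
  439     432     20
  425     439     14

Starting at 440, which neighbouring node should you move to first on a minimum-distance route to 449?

Compare a few routes:
440 - 422 - 412 - 449: 5+9+11 = 25
440 - 439 - 437 - 449: 8+7+12 = 27
The minimum is 25 m via 440 - 422 - 412 - 449.
So from 440 the first move is to 422.

422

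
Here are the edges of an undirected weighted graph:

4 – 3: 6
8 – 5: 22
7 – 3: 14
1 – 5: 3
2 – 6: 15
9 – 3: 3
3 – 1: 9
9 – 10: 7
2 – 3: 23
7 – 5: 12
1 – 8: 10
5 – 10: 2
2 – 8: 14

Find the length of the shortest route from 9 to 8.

Compare a few routes:
9 → 3 → 1 → 8: 3+9+10 = 22
9 → 3 → 1 → 5 → 8: 3+9+3+22 = 37
9 → 10 → 5 → 8: 7+2+22 = 31
Cheapest is 9 → 3 → 1 → 8 at 22.

22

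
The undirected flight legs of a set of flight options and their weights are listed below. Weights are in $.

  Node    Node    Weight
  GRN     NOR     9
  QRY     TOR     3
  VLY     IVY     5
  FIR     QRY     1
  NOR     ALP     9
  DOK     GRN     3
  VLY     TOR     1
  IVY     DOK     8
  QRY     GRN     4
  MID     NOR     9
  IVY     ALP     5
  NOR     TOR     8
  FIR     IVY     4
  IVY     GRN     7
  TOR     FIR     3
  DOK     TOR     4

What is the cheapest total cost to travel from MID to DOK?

$21

Settle nodes by increasing distance from MID:
MID: 0
NOR: 9  (via MID)
TOR: 17  (via NOR)
GRN: 18  (via NOR)
VLY: 18  (via TOR)
ALP: 18  (via NOR)
FIR: 20  (via TOR)
QRY: 20  (via TOR)
DOK: 21  (via TOR)
Shortest route: MID → NOR → TOR → DOK = $21.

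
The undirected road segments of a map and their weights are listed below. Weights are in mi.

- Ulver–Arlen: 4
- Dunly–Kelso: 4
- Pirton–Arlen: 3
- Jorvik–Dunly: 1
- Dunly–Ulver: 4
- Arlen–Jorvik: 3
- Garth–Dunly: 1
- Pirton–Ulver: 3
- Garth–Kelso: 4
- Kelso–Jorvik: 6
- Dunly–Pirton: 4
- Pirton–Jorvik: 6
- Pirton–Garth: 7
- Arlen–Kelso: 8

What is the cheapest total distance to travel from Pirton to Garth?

Running Dijkstra from Pirton:
Pirton: 0
Ulver: 3  (via Pirton)
Arlen: 3  (via Pirton)
Dunly: 4  (via Pirton)
Garth: 5  (via Dunly)
Shortest route: Pirton–Dunly–Garth = 5 mi.

5 mi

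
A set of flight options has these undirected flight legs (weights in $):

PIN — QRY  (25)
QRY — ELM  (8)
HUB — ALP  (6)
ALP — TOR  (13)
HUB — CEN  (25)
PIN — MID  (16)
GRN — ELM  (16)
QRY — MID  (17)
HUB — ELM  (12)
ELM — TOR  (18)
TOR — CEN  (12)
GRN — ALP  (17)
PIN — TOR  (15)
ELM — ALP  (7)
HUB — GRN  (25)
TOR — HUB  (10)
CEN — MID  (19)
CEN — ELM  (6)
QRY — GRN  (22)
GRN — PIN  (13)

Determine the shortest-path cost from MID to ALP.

Shortest distances from MID:
MID: 0
PIN: 16  (via MID)
QRY: 17  (via MID)
CEN: 19  (via MID)
ELM: 25  (via QRY)
GRN: 29  (via PIN)
TOR: 31  (via PIN)
ALP: 32  (via ELM)
Shortest route: MID–QRY–ELM–ALP = $32.

$32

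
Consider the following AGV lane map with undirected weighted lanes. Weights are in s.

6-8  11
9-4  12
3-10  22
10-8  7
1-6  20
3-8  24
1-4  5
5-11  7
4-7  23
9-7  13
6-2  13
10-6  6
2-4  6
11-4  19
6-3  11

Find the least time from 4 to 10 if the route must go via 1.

31 s

Shortest 4→1: 4 → 1 = 5
Best 1 to 10: 1 → 6 → 10 costing 26
Total via 1: 5 + 26 = 31 s.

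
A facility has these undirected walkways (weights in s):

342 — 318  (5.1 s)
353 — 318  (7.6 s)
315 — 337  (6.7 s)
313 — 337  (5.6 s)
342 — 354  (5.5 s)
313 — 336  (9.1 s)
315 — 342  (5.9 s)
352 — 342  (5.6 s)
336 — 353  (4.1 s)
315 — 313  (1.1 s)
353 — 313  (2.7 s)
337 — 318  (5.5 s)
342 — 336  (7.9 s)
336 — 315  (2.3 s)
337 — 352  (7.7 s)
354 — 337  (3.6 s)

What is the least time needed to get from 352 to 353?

Shortest distances from 352:
352: 0
342: 5.6  (via 352)
337: 7.7  (via 352)
318: 10.7  (via 342)
354: 11.1  (via 342)
315: 11.5  (via 342)
313: 12.6  (via 315)
336: 13.5  (via 342)
353: 15.3  (via 313)
Shortest route: 352–342–315–313–353 = 15.3 s.

15.3 s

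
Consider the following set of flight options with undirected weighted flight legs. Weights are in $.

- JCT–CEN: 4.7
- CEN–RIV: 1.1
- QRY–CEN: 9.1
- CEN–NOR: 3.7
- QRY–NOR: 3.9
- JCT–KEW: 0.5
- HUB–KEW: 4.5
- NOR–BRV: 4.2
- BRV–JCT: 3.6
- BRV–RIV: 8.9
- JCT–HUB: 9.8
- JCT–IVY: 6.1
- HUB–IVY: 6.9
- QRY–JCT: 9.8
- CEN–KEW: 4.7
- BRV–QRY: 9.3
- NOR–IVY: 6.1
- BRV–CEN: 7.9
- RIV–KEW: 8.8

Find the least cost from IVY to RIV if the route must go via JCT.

Shortest IVY→JCT: IVY → JCT = 6.1
Best JCT to RIV: JCT → CEN → RIV costing 5.8
Total via JCT: 6.1 + 5.8 = $11.9.

$11.9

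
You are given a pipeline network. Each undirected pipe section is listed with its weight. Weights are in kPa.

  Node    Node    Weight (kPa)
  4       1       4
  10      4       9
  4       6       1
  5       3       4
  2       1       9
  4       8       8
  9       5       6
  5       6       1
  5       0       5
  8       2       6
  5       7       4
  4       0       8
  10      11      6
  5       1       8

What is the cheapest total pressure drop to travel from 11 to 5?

17 kPa

Compare a few routes:
11 - 10 - 4 - 6 - 5: 6+9+1+1 = 17
11 - 10 - 4 - 0 - 5: 6+9+8+5 = 28
11 - 10 - 4 - 1 - 5: 6+9+4+8 = 27
Cheapest is 11 - 10 - 4 - 6 - 5 at 17 kPa.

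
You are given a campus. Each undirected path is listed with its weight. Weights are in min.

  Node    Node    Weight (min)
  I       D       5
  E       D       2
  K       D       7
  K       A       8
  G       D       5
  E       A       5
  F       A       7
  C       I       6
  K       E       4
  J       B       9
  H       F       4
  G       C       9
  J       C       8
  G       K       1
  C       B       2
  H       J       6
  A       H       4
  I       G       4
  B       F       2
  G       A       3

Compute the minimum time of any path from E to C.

Shortest distances from E:
E: 0
D: 2  (via E)
K: 4  (via E)
A: 5  (via E)
G: 5  (via K)
I: 7  (via D)
H: 9  (via A)
F: 12  (via A)
C: 13  (via I)
Shortest route: E → D → I → C = 13 min.

13 min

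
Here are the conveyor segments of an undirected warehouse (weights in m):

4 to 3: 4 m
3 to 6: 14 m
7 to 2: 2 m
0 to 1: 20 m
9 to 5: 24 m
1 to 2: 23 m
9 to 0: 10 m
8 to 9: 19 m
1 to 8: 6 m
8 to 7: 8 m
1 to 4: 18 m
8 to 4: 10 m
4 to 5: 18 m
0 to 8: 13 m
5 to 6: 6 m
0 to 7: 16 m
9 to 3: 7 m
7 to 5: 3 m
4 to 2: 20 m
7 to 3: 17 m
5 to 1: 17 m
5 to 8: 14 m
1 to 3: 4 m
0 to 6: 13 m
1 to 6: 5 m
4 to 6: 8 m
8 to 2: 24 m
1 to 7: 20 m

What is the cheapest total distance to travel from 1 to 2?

Shortest distances from 1:
1: 0
3: 4  (via 1)
6: 5  (via 1)
8: 6  (via 1)
4: 8  (via 3)
5: 11  (via 6)
9: 11  (via 3)
7: 14  (via 8)
2: 16  (via 7)
Shortest route: 1–8–7–2 = 16 m.

16 m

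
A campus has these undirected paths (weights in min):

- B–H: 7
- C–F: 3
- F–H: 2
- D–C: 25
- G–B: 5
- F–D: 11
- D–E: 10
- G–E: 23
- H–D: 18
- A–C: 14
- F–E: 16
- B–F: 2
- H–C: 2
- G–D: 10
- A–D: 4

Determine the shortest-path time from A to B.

17 min

Running Dijkstra from A:
A: 0
D: 4  (via A)
C: 14  (via A)
E: 14  (via D)
G: 14  (via D)
F: 15  (via D)
H: 16  (via C)
B: 17  (via F)
Shortest route: A → D → F → B = 17 min.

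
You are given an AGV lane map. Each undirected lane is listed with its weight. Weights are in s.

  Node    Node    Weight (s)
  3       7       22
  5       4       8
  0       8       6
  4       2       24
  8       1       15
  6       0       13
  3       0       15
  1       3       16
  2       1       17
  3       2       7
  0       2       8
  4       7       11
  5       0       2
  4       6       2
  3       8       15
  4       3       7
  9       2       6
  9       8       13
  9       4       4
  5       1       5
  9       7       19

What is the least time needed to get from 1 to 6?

15 s

Enumerating some paths:
1–5–0–6: 5+2+13 = 20
1–5–4–6: 5+8+2 = 15
1–5–0–2–9–4–6: 5+2+8+6+4+2 = 27
1–3–4–6: 16+7+2 = 25
The minimum is 15 s via 1–5–4–6.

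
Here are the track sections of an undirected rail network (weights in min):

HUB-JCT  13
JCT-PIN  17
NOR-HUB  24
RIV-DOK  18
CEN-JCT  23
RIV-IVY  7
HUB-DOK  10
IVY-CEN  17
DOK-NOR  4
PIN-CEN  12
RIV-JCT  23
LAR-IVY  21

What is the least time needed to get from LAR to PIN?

Enumerating some paths:
LAR - IVY - CEN - PIN: 21+17+12 = 50
LAR - IVY - RIV - DOK - HUB - JCT - PIN: 21+7+18+10+13+17 = 86
LAR - IVY - RIV - JCT - PIN: 21+7+23+17 = 68
LAR - IVY - CEN - JCT - PIN: 21+17+23+17 = 78
The minimum is 50 min via LAR - IVY - CEN - PIN.

50 min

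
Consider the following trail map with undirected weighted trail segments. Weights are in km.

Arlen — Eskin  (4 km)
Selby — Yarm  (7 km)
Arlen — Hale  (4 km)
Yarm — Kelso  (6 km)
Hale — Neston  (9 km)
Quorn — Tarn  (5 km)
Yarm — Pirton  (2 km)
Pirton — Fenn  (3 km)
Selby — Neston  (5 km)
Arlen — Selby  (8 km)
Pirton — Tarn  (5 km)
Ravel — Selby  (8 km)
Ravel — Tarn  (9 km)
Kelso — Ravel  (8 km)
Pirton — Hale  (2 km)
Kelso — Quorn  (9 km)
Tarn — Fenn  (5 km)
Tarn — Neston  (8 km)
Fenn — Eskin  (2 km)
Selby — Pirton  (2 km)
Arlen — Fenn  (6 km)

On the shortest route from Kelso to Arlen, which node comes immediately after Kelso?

Yarm

Compare a few routes:
Kelso - Yarm - Pirton - Fenn - Eskin - Arlen: 6+2+3+2+4 = 17
Kelso - Yarm - Pirton - Fenn - Arlen: 6+2+3+6 = 17
Kelso - Yarm - Pirton - Hale - Arlen: 6+2+2+4 = 14
Cheapest is Kelso - Yarm - Pirton - Hale - Arlen at 14 km.
So from Kelso the first move is to Yarm.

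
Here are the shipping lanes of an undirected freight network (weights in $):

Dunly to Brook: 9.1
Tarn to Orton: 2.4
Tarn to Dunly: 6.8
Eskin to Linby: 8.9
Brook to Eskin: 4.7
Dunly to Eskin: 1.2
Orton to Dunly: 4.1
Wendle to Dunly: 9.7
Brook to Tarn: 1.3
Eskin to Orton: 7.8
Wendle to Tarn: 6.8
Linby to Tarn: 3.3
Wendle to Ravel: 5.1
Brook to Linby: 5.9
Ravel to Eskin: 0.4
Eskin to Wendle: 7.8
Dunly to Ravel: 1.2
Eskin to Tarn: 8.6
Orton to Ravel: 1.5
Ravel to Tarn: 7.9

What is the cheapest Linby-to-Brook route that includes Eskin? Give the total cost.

$12.3

Shortest Linby→Eskin: Linby → Tarn → Orton → Ravel → Eskin = 7.6
Shortest Eskin→Brook: Eskin → Brook = 4.7
Total via Eskin: 7.6 + 4.7 = $12.3.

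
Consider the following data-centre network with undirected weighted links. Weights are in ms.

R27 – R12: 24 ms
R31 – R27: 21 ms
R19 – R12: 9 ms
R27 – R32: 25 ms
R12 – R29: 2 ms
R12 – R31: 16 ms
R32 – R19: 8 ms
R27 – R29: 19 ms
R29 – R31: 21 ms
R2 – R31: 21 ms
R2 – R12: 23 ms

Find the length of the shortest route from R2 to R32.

Shortest distances from R2:
R2: 0
R31: 21  (via R2)
R12: 23  (via R2)
R29: 25  (via R12)
R19: 32  (via R12)
R32: 40  (via R19)
Shortest route: R2 → R12 → R19 → R32 = 40 ms.

40 ms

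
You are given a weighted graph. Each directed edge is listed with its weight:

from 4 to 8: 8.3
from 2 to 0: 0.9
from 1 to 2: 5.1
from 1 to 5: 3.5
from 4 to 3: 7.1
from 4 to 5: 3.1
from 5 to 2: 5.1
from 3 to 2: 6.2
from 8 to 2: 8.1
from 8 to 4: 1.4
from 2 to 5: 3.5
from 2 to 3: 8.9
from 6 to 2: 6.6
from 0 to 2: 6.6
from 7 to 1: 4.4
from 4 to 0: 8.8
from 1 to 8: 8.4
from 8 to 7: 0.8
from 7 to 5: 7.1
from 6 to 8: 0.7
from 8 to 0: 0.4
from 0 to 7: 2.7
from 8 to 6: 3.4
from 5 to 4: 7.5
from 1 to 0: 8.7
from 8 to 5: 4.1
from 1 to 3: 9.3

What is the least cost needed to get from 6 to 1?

Running Dijkstra from 6:
6: 0
8: 0.7  (via 6)
0: 1.1  (via 8)
7: 1.5  (via 8)
4: 2.1  (via 8)
5: 4.8  (via 8)
1: 5.9  (via 7)
Shortest route: 6–8–7–1 = 5.9.

5.9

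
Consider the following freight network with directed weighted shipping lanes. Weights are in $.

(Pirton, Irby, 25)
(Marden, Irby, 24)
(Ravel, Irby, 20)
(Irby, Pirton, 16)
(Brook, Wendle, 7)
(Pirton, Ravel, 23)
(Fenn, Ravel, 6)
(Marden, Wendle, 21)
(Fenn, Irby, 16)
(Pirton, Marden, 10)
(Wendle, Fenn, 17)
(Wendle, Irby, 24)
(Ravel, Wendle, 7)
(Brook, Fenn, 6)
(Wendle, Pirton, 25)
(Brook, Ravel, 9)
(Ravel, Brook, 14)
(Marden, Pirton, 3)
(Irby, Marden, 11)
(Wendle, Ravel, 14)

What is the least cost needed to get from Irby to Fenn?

$49

Settle nodes by increasing distance from Irby:
Irby: 0
Marden: 11  (via Irby)
Pirton: 14  (via Marden)
Wendle: 32  (via Marden)
Ravel: 37  (via Pirton)
Fenn: 49  (via Wendle)
Shortest route: Irby → Marden → Wendle → Fenn = $49.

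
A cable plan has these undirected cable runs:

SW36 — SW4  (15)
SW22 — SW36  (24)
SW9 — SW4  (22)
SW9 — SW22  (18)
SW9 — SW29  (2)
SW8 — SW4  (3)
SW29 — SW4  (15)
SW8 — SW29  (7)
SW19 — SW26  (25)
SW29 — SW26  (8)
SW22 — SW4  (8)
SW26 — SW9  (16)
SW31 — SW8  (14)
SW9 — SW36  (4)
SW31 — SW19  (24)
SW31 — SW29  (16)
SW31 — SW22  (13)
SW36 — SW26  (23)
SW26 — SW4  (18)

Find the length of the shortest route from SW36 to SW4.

15

Compare a few routes:
SW36 - SW9 - SW29 - SW8 - SW4: 4+2+7+3 = 16
SW36 - SW4: 15 = 15
Cheapest is SW36 - SW4 at 15.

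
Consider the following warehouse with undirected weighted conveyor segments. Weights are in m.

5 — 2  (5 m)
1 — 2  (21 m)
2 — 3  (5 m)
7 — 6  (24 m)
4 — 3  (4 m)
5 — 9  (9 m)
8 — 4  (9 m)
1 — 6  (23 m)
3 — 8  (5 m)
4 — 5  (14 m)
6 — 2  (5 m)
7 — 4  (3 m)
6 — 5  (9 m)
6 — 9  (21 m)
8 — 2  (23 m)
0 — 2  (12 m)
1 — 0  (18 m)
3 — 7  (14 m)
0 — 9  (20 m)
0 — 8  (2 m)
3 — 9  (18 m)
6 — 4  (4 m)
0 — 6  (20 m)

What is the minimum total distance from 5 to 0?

17 m

Running Dijkstra from 5:
5: 0
2: 5  (via 5)
6: 9  (via 5)
9: 9  (via 5)
3: 10  (via 2)
4: 13  (via 6)
8: 15  (via 3)
7: 16  (via 4)
0: 17  (via 2)
Shortest route: 5 → 2 → 0 = 17 m.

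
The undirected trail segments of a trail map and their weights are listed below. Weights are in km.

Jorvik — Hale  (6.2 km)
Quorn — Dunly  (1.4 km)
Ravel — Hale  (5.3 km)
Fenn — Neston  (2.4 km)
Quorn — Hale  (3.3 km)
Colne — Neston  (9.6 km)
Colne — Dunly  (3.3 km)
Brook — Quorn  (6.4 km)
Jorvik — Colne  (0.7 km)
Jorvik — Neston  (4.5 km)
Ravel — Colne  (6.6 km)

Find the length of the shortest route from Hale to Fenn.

Running Dijkstra from Hale:
Hale: 0
Quorn: 3.3  (via Hale)
Dunly: 4.7  (via Quorn)
Ravel: 5.3  (via Hale)
Jorvik: 6.2  (via Hale)
Colne: 6.9  (via Jorvik)
Brook: 9.7  (via Quorn)
Neston: 10.7  (via Jorvik)
Fenn: 13.1  (via Neston)
Shortest route: Hale–Jorvik–Neston–Fenn = 13.1 km.

13.1 km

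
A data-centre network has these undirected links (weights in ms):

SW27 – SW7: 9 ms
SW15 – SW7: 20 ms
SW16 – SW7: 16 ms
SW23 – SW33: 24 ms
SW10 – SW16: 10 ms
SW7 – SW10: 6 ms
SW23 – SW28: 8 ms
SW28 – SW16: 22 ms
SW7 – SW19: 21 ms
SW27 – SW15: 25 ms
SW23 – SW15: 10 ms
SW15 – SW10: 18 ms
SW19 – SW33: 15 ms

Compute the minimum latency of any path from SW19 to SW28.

47 ms

Settle nodes by increasing distance from SW19:
SW19: 0
SW33: 15  (via SW19)
SW7: 21  (via SW19)
SW10: 27  (via SW7)
SW27: 30  (via SW7)
SW16: 37  (via SW7)
SW23: 39  (via SW33)
SW15: 41  (via SW7)
SW28: 47  (via SW23)
Shortest route: SW19 → SW33 → SW23 → SW28 = 47 ms.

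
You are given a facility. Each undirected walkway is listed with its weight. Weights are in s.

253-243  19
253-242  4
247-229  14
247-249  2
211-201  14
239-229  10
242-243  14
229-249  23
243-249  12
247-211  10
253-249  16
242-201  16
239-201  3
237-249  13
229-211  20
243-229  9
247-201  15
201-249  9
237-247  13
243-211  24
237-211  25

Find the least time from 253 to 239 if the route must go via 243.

Shortest 253→243: 253–242–243 = 18
Shortest 243→239: 243–229–239 = 19
Total via 243: 18 + 19 = 37 s.

37 s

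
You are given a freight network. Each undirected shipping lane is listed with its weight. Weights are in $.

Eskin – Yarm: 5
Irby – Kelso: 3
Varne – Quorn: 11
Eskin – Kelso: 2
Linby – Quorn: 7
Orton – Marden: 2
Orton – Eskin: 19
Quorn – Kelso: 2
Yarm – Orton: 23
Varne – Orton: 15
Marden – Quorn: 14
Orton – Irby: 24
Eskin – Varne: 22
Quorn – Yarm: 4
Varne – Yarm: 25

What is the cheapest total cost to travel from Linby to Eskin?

Shortest distances from Linby:
Linby: 0
Quorn: 7  (via Linby)
Kelso: 9  (via Quorn)
Yarm: 11  (via Quorn)
Eskin: 11  (via Kelso)
Shortest route: Linby → Quorn → Kelso → Eskin = $11.

$11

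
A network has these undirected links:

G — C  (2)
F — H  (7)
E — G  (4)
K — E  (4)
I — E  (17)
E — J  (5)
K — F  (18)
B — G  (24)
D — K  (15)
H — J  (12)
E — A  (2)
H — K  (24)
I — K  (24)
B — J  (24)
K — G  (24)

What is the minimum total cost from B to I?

Enumerating some paths:
B → G → E → I: 24+4+17 = 45
B → J → E → I: 24+5+17 = 46
Cheapest is B → G → E → I at 45.

45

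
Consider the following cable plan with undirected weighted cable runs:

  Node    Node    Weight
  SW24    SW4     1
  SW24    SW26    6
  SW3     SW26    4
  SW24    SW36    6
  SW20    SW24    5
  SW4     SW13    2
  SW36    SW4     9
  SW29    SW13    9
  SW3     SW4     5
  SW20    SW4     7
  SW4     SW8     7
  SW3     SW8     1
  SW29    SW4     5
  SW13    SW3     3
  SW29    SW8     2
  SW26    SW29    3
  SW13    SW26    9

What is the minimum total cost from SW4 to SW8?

Shortest distances from SW4:
SW4: 0
SW24: 1  (via SW4)
SW13: 2  (via SW4)
SW3: 5  (via SW4)
SW29: 5  (via SW4)
SW8: 6  (via SW3)
Shortest route: SW4 → SW3 → SW8 = 6.

6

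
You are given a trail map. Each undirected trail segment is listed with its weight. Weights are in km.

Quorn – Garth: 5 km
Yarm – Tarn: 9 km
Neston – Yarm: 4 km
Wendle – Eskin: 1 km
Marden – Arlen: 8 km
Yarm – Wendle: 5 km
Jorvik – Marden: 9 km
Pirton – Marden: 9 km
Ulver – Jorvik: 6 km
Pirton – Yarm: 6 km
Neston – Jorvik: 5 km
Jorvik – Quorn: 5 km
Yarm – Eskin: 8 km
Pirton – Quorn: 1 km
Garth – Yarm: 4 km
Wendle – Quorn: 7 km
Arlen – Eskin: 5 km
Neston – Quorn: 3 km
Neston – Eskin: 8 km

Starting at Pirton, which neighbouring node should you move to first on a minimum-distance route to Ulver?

Compare a few routes:
Pirton → Quorn → Neston → Jorvik → Ulver: 1+3+5+6 = 15
Pirton → Yarm → Neston → Jorvik → Ulver: 6+4+5+6 = 21
Pirton → Quorn → Jorvik → Ulver: 1+5+6 = 12
The minimum is 12 km via Pirton → Quorn → Jorvik → Ulver.
So from Pirton the first move is to Quorn.

Quorn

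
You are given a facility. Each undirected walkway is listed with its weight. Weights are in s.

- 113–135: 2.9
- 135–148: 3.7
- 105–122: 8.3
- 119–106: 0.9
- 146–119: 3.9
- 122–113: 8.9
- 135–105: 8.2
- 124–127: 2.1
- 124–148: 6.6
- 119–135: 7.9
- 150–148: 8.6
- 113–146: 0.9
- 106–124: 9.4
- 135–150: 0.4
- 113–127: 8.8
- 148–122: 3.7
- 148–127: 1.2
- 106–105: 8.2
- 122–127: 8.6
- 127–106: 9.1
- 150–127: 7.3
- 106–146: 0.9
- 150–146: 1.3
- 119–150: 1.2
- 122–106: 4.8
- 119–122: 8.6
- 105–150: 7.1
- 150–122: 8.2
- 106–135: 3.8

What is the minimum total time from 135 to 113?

Running Dijkstra from 135:
135: 0
150: 0.4  (via 135)
119: 1.6  (via 150)
146: 1.7  (via 150)
106: 2.5  (via 119)
113: 2.6  (via 146)
Shortest route: 135 → 150 → 146 → 113 = 2.6 s.

2.6 s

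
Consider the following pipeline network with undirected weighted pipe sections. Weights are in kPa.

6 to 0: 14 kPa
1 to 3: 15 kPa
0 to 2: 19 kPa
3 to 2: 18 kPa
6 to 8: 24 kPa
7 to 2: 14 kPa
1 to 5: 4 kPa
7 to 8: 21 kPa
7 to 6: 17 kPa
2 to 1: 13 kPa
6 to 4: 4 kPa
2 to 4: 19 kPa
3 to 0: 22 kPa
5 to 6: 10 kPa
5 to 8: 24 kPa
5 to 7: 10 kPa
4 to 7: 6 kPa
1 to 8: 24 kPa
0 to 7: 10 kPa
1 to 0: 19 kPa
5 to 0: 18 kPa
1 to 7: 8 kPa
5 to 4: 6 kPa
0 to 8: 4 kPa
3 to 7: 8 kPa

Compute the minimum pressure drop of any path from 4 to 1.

Running Dijkstra from 4:
4: 0
6: 4  (via 4)
5: 6  (via 4)
7: 6  (via 4)
1: 10  (via 5)
Shortest route: 4 → 5 → 1 = 10 kPa.

10 kPa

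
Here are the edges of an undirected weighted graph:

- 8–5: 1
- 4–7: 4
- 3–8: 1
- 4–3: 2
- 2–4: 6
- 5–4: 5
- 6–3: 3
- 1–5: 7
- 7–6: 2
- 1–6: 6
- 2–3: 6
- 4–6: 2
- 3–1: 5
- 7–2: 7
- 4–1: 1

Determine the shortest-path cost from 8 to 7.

Shortest distances from 8:
8: 0
3: 1  (via 8)
5: 1  (via 8)
4: 3  (via 3)
1: 4  (via 4)
6: 4  (via 3)
7: 6  (via 6)
Shortest route: 8–3–6–7 = 6.

6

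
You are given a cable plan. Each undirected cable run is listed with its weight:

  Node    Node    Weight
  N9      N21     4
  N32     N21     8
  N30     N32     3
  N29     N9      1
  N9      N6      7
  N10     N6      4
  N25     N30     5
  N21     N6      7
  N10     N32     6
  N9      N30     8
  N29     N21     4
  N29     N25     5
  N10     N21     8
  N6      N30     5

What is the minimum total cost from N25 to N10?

Running Dijkstra from N25:
N25: 0
N29: 5  (via N25)
N30: 5  (via N25)
N9: 6  (via N29)
N32: 8  (via N30)
N21: 9  (via N29)
N6: 10  (via N30)
N10: 14  (via N32)
Shortest route: N25 → N30 → N32 → N10 = 14.

14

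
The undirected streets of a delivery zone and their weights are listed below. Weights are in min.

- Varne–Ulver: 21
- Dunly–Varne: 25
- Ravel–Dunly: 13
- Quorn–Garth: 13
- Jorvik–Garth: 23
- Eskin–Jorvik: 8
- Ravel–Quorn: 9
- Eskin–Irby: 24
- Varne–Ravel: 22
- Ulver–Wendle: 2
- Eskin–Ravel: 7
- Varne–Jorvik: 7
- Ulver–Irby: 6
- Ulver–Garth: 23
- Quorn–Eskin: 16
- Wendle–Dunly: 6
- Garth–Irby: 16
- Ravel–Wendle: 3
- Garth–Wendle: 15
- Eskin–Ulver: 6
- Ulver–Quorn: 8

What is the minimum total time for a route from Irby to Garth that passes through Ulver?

Best Irby to Ulver: Irby → Ulver costing 6
Best Ulver to Garth: Ulver → Wendle → Garth costing 17
Total via Ulver: 6 + 17 = 23 min.

23 min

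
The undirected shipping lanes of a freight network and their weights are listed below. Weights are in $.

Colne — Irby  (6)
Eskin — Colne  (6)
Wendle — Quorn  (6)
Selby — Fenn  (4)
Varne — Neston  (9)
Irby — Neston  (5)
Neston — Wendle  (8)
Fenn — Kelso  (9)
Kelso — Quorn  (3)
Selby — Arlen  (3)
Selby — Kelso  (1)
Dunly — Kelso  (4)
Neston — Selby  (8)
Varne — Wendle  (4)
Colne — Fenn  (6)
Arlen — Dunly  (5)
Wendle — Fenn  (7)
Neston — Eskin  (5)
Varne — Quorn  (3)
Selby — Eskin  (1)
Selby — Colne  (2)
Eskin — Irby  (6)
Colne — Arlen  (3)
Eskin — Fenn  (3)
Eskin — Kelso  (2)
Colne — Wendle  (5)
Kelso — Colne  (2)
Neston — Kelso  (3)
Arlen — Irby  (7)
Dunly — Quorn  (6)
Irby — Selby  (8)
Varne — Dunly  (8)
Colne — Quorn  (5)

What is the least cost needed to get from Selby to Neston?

$4

Candidate routes:
Selby → Kelso → Neston: 1+3 = 4
Selby → Eskin → Kelso → Neston: 1+2+3 = 6
The minimum is $4 via Selby → Kelso → Neston.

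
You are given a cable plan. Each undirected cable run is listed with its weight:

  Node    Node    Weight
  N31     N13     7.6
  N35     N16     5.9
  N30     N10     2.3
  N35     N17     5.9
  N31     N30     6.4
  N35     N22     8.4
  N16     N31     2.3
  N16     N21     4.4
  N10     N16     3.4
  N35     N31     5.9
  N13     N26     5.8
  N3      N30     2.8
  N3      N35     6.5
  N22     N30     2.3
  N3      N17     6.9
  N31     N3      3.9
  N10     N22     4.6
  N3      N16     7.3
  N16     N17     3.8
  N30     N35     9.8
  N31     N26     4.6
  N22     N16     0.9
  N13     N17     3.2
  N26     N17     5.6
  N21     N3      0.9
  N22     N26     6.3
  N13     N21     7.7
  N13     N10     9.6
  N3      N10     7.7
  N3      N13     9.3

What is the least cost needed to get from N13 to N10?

Enumerating some paths:
N13 - N17 - N16 - N10: 3.2+3.8+3.4 = 10.4
N13 - N10: 9.6 = 9.6
Cheapest is N13 - N10 at 9.6.

9.6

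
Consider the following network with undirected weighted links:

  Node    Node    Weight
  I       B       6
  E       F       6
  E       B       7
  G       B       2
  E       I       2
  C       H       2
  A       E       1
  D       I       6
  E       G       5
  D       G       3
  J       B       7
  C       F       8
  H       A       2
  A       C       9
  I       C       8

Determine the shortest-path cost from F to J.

Settle nodes by increasing distance from F:
F: 0
E: 6  (via F)
A: 7  (via E)
C: 8  (via F)
I: 8  (via E)
H: 9  (via A)
G: 11  (via E)
B: 13  (via E)
D: 14  (via I)
J: 20  (via B)
Shortest route: F–E–B–J = 20.

20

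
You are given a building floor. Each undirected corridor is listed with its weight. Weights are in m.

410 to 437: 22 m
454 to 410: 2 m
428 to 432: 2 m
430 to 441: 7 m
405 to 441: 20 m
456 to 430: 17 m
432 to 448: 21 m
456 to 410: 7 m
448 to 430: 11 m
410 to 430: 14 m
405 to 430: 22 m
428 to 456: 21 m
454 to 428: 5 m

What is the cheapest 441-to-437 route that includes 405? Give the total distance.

78 m

Best 441 to 405: 441–405 costing 20
Shortest 405→437: 405–430–410–437 = 58
Total via 405: 20 + 58 = 78 m.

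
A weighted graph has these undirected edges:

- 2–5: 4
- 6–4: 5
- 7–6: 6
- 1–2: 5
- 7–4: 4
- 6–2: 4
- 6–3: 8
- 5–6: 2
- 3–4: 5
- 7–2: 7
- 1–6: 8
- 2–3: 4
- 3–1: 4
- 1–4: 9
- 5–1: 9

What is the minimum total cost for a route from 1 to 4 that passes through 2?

Best 1 to 2: 1 → 2 costing 5
Shortest 2→4: 2 → 3 → 4 = 9
Total via 2: 5 + 9 = 14.

14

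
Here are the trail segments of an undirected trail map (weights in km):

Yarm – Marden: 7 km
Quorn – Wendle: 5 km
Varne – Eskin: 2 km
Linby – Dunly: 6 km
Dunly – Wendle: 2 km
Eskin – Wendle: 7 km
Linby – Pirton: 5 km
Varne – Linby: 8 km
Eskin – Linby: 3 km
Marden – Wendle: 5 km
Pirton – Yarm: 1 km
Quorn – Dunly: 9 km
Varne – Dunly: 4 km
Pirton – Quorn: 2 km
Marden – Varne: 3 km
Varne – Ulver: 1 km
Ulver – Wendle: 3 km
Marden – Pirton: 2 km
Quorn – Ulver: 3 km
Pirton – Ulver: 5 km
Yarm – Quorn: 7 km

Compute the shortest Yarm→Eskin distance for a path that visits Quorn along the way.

Shortest Yarm→Quorn: Yarm → Pirton → Quorn = 3
Shortest Quorn→Eskin: Quorn → Ulver → Varne → Eskin = 6
Total via Quorn: 3 + 6 = 9 km.

9 km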